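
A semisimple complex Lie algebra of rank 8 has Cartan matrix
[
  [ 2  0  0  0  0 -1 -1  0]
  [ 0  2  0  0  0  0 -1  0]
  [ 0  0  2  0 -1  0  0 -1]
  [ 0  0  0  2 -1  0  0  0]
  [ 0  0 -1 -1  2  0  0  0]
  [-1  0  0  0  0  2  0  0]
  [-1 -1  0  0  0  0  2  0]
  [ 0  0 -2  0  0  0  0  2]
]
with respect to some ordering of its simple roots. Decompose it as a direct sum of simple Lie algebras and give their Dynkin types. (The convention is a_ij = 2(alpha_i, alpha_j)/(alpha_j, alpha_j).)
A4 ⊕ C4

The diagram associated to this matrix has two connected components: the simple roots {alpha_1, alpha_2, alpha_6, alpha_7} form a chain of 4 nodes with single edges (A_4), and {alpha_3, alpha_4, alpha_5, alpha_8} form a chain of 4 nodes with a double edge at one end; the terminal node there is the unique long simple root (C_4). A semisimple Lie algebra decomposes uniquely as the direct sum of simple ideals, one per connected component of its Dynkin diagram, so g ≅ A_4 ⊕ C_4 (dimension 24 + 36 = 60).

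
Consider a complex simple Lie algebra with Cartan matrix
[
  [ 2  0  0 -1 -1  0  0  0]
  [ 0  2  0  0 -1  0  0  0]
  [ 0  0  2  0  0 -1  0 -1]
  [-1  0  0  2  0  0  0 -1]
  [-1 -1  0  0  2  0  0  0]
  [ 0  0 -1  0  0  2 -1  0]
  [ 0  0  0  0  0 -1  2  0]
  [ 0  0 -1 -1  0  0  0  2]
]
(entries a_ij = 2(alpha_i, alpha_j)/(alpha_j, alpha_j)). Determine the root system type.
The matrix has rank 8 with 2's on the diagonal. Reading the off-diagonal entries as Dynkin edges (a single edge where a_ij = a_ji = -1; a double or triple edge where a_ij * a_ji = 2 or 3), the diagram is a chain of 8 nodes with single edges (A_8). One simple-root ordering that puts it in standard form is (alpha_7, alpha_6, alpha_3, alpha_8, alpha_4, alpha_1, alpha_5, alpha_2). So the algebra is type A_8, i.e. sl(9).

type A_8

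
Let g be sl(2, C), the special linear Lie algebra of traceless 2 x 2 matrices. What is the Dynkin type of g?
This is sl(2), which has dimension 2^2 - 1 = 3 and rank 2 - 1 = 1 (a Cartan subalgebra is the diagonal traceless matrices). In the classification of classical Lie algebras, the special linear algebra sl(n+1) has type A_n; here n = 1, so the Dynkin diagram is a chain of 1 nodes with single edges (A_1). Hence the type is A_1.

A_1 (sl(2))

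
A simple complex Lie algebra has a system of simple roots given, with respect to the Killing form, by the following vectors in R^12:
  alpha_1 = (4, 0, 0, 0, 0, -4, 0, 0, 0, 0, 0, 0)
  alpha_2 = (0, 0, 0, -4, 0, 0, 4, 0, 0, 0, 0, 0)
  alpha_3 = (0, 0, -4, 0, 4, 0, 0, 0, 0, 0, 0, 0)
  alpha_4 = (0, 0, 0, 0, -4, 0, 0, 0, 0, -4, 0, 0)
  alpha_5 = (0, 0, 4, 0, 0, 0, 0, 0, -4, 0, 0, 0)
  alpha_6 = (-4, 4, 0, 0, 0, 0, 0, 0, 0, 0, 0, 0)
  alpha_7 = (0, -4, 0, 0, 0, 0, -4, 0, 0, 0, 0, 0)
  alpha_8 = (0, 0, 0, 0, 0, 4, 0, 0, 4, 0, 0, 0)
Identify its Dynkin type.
Compute the Cartan integers a_ij = 2(alpha_i, alpha_j)/(alpha_j, alpha_j); the resulting 8x8 Cartan matrix is
[[2, 0, 0, 0, 0, -1, 0, -1], [0, 2, 0, 0, 0, 0, -1, 0], [0, 0, 2, -1, -1, 0, 0, 0], [0, 0, -1, 2, 0, 0, 0, 0], [0, 0, -1, 0, 2, 0, 0, -1], [-1, 0, 0, 0, 0, 2, -1, 0], [0, -1, 0, 0, 0, -1, 2, 0], [-1, 0, 0, 0, -1, 0, 0, 2]].
All simple roots have the same length, so the diagram is simply laced. The associated Dynkin diagram is a chain of 8 nodes with single edges (A_8), so the type is A_8 (the algebra sl(9)).

A_8 (sl(9))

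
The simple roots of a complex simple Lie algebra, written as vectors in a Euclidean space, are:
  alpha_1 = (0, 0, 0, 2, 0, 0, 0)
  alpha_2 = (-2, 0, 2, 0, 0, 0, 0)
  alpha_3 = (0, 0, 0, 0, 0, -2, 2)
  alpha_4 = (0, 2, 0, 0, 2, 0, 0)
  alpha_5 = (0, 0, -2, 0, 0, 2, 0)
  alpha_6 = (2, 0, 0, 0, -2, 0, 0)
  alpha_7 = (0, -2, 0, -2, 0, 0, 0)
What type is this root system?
Compute the Cartan integers a_ij = 2(alpha_i, alpha_j)/(alpha_j, alpha_j); the resulting 7x7 Cartan matrix is
[[2, 0, 0, 0, 0, 0, -1], [0, 2, 0, 0, -1, -1, 0], [0, 0, 2, 0, -1, 0, 0], [0, 0, 0, 2, 0, -1, -1], [0, -1, -1, 0, 2, 0, 0], [0, -1, 0, -1, 0, 2, 0], [-2, 0, 0, -1, 0, 0, 2]].
The roots have two lengths (squared-length ratio 2:1); the short ones are alpha_{1}. The associated Dynkin diagram is a chain of 7 nodes with a double edge at one end; the terminal node there is the unique short simple root (B_7), so the type is B_7 (the algebra so(15)).

B_7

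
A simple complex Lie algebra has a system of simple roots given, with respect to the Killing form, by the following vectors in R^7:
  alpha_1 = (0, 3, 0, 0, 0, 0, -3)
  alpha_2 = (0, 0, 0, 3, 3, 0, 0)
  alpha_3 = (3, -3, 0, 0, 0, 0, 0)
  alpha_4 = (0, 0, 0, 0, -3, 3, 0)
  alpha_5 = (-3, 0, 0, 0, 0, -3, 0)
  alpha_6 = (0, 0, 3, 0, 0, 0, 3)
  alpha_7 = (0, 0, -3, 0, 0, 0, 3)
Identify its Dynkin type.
Compute the Cartan integers a_ij = 2(alpha_i, alpha_j)/(alpha_j, alpha_j); the resulting 7x7 Cartan matrix is
[[2, 0, -1, 0, 0, -1, -1], [0, 2, 0, -1, 0, 0, 0], [-1, 0, 2, 0, -1, 0, 0], [0, -1, 0, 2, -1, 0, 0], [0, 0, -1, -1, 2, 0, 0], [-1, 0, 0, 0, 0, 2, 0], [-1, 0, 0, 0, 0, 0, 2]].
All simple roots have the same length, so the diagram is simply laced. The associated Dynkin diagram is a chain of 5 nodes with a fork of two nodes at one end (D_7), so the type is D_7 (the algebra so(14)).

D_7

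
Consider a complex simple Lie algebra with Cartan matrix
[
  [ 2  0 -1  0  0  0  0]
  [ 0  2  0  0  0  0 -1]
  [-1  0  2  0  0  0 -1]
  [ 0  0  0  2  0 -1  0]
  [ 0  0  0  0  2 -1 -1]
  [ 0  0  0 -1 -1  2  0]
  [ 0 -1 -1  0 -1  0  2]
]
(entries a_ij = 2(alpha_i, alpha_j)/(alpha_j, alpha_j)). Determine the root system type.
The matrix has rank 7 with 2's on the diagonal. Reading the off-diagonal entries as Dynkin edges (a single edge where a_ij = a_ji = -1; a double or triple edge where a_ij * a_ji = 2 or 3), the diagram is a chain of 6 nodes with one extra node attached to the third node from one end (E_7). One simple-root ordering that puts it in standard form is (alpha_1, alpha_2, alpha_3, alpha_7, alpha_5, alpha_6, alpha_4). So the algebra is type E_7.

E_7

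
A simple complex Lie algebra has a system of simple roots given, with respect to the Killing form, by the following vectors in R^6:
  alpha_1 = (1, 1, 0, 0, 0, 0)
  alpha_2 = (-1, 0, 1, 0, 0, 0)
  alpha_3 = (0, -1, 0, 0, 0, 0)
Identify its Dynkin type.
type B_3

Compute the Cartan integers a_ij = 2(alpha_i, alpha_j)/(alpha_j, alpha_j); the resulting 3x3 Cartan matrix is
[[2, -1, -2], [-1, 2, 0], [-1, 0, 2]].
The roots have two lengths (squared-length ratio 2:1); the short ones are alpha_{3}. The associated Dynkin diagram is a chain of 3 nodes with a double edge at one end; the terminal node there is the unique short simple root (B_3), so the type is B_3 (the algebra so(7)).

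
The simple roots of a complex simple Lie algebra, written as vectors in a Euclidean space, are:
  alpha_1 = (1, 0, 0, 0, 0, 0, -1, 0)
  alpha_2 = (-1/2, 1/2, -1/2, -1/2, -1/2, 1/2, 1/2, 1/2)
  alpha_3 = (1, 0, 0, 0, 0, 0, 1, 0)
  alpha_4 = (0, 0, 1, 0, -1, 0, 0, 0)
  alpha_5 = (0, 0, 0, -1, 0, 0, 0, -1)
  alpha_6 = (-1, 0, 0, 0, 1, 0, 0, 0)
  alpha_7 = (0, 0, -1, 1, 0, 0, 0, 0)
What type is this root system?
Compute the Cartan integers a_ij = 2(alpha_i, alpha_j)/(alpha_j, alpha_j); the resulting 7x7 Cartan matrix is
[[2, -1, 0, 0, 0, -1, 0], [-1, 2, 0, 0, 0, 0, 0], [0, 0, 2, 0, 0, -1, 0], [0, 0, 0, 2, 0, -1, -1], [0, 0, 0, 0, 2, 0, -1], [-1, 0, -1, -1, 0, 2, 0], [0, 0, 0, -1, -1, 0, 2]].
All simple roots have the same length, so the diagram is simply laced. The associated Dynkin diagram is a chain of 6 nodes with one extra node attached to the third node from one end (E_7), so the type is E_7.

E7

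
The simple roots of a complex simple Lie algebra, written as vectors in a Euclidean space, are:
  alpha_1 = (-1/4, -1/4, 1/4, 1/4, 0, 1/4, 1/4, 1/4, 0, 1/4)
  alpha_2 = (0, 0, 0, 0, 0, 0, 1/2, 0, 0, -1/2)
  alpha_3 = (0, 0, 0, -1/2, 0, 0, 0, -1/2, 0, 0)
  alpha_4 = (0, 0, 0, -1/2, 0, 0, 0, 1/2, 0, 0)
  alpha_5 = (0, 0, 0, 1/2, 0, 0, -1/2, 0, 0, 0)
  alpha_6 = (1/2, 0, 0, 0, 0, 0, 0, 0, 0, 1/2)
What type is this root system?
Compute the Cartan integers a_ij = 2(alpha_i, alpha_j)/(alpha_j, alpha_j); the resulting 6x6 Cartan matrix is
[[2, 0, -1, 0, 0, 0], [0, 2, 0, 0, -1, -1], [-1, 0, 2, 0, -1, 0], [0, 0, 0, 2, -1, 0], [0, -1, -1, -1, 2, 0], [0, -1, 0, 0, 0, 2]].
All simple roots have the same length, so the diagram is simply laced. The associated Dynkin diagram is a chain of 5 nodes with one extra node attached to the third node from one end (E_6), so the type is E_6.

E_6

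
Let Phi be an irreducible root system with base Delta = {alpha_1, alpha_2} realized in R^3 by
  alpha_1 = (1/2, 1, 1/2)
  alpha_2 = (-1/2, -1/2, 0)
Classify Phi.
G_2

Compute the Cartan integers a_ij = 2(alpha_i, alpha_j)/(alpha_j, alpha_j); the resulting 2x2 Cartan matrix is
[[2, -3], [-1, 2]].
The roots have two lengths (squared-length ratio 3:1); the short ones are alpha_{2}. The associated Dynkin diagram is two nodes joined by a triple edge (G_2), so the type is G_2.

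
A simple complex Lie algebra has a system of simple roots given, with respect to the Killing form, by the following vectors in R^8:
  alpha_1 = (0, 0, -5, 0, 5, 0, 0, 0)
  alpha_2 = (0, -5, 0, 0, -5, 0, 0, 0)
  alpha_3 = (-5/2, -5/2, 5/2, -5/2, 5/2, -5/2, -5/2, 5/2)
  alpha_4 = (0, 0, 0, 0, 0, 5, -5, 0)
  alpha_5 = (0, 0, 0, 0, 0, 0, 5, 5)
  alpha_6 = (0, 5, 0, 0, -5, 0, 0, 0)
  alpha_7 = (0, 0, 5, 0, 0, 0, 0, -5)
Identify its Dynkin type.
Compute the Cartan integers a_ij = 2(alpha_i, alpha_j)/(alpha_j, alpha_j); the resulting 7x7 Cartan matrix is
[[2, -1, 0, 0, 0, -1, -1], [-1, 2, 0, 0, 0, 0, 0], [0, 0, 2, 0, 0, -1, 0], [0, 0, 0, 2, -1, 0, 0], [0, 0, 0, -1, 2, 0, -1], [-1, 0, -1, 0, 0, 2, 0], [-1, 0, 0, 0, -1, 0, 2]].
All simple roots have the same length, so the diagram is simply laced. The associated Dynkin diagram is a chain of 6 nodes with one extra node attached to the third node from one end (E_7), so the type is E_7.

type E_7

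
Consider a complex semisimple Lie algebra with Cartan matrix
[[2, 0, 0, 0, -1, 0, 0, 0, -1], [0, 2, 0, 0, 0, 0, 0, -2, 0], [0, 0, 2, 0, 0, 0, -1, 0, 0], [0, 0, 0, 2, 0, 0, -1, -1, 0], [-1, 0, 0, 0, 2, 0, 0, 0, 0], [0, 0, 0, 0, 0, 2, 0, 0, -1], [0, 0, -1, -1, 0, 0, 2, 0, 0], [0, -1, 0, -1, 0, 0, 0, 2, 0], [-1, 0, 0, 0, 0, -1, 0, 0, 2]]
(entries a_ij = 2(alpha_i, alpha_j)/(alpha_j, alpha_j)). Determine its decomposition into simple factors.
The diagram associated to this matrix has two connected components: the simple roots {alpha_1, alpha_5, alpha_6, alpha_9} form a chain of 4 nodes with single edges (A_4), and {alpha_2, alpha_3, alpha_4, alpha_7, alpha_8} form a chain of 5 nodes with a double edge at one end; the terminal node there is the unique long simple root (C_5). A semisimple Lie algebra decomposes uniquely as the direct sum of simple ideals, one per connected component of its Dynkin diagram, so g ≅ A_4 ⊕ C_5 (dimension 24 + 55 = 79).

A_4 ⊕ C_5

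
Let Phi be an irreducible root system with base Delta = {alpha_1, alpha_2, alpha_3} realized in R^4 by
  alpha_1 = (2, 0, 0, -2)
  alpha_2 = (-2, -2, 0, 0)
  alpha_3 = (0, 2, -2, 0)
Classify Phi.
A_3

Compute the Cartan integers a_ij = 2(alpha_i, alpha_j)/(alpha_j, alpha_j); the resulting 3x3 Cartan matrix is
[[2, -1, 0], [-1, 2, -1], [0, -1, 2]].
All simple roots have the same length, so the diagram is simply laced. The associated Dynkin diagram is a chain of 3 nodes with single edges (A_3), so the type is A_3 (the algebra sl(4)).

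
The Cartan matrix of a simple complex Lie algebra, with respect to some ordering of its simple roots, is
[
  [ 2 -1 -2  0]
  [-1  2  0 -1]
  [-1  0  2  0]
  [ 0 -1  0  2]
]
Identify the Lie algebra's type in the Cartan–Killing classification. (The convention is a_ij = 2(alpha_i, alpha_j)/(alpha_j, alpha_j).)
The matrix has rank 4 with 2's on the diagonal. Reading the off-diagonal entries as Dynkin edges (a single edge where a_ij = a_ji = -1; a double or triple edge where a_ij * a_ji = 2 or 3), the diagram is a chain of 4 nodes with a double edge at one end; the terminal node there is the unique short simple root (B_4). One simple-root ordering that puts it in standard form is (alpha_4, alpha_2, alpha_1, alpha_3). So the algebra is type B_4, i.e. so(9).

B_4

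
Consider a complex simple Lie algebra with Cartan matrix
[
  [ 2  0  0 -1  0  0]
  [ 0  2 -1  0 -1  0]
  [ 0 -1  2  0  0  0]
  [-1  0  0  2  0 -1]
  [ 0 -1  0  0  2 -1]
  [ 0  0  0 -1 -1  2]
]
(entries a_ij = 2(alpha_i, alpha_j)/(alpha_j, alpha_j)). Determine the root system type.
type A_6

The matrix has rank 6 with 2's on the diagonal. Reading the off-diagonal entries as Dynkin edges (a single edge where a_ij = a_ji = -1; a double or triple edge where a_ij * a_ji = 2 or 3), the diagram is a chain of 6 nodes with single edges (A_6). One simple-root ordering that puts it in standard form is (alpha_1, alpha_4, alpha_6, alpha_5, alpha_2, alpha_3). So the algebra is type A_6, i.e. sl(7).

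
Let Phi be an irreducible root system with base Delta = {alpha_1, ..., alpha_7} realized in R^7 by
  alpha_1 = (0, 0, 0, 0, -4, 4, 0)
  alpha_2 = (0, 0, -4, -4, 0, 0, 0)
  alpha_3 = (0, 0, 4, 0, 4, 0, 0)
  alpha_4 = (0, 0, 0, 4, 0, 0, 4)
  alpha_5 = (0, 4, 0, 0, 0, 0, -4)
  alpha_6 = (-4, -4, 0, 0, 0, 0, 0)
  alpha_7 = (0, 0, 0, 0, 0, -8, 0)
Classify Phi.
Compute the Cartan integers a_ij = 2(alpha_i, alpha_j)/(alpha_j, alpha_j); the resulting 7x7 Cartan matrix is
[[2, 0, -1, 0, 0, 0, -1], [0, 2, -1, -1, 0, 0, 0], [-1, -1, 2, 0, 0, 0, 0], [0, -1, 0, 2, -1, 0, 0], [0, 0, 0, -1, 2, -1, 0], [0, 0, 0, 0, -1, 2, 0], [-2, 0, 0, 0, 0, 0, 2]].
The roots have two lengths (squared-length ratio 2:1); the short ones are alpha_{1,2,3,4,5,6}. The associated Dynkin diagram is a chain of 7 nodes with a double edge at one end; the terminal node there is the unique long simple root (C_7), so the type is C_7 (the algebra sp(14)).

C7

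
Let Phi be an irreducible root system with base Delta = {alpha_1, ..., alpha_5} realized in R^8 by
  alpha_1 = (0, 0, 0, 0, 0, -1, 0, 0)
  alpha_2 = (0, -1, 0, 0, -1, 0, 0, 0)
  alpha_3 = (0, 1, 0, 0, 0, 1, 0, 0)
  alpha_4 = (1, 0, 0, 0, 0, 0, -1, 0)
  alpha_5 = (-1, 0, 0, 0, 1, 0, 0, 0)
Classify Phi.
Compute the Cartan integers a_ij = 2(alpha_i, alpha_j)/(alpha_j, alpha_j); the resulting 5x5 Cartan matrix is
[[2, 0, -1, 0, 0], [0, 2, -1, 0, -1], [-2, -1, 2, 0, 0], [0, 0, 0, 2, -1], [0, -1, 0, -1, 2]].
The roots have two lengths (squared-length ratio 2:1); the short ones are alpha_{1}. The associated Dynkin diagram is a chain of 5 nodes with a double edge at one end; the terminal node there is the unique short simple root (B_5), so the type is B_5 (the algebra so(11)).

B_5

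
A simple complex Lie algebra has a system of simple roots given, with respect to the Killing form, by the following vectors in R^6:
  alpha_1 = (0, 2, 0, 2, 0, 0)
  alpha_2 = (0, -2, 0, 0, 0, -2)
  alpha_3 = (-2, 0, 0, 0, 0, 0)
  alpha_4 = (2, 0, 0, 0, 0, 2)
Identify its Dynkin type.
B_4 (so(9))

Compute the Cartan integers a_ij = 2(alpha_i, alpha_j)/(alpha_j, alpha_j); the resulting 4x4 Cartan matrix is
[[2, -1, 0, 0], [-1, 2, 0, -1], [0, 0, 2, -1], [0, -1, -2, 2]].
The roots have two lengths (squared-length ratio 2:1); the short ones are alpha_{3}. The associated Dynkin diagram is a chain of 4 nodes with a double edge at one end; the terminal node there is the unique short simple root (B_4), so the type is B_4 (the algebra so(9)).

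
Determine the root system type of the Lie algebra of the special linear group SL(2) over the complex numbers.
This is sl(2), which has dimension 2^2 - 1 = 3 and rank 2 - 1 = 1 (a Cartan subalgebra is the diagonal traceless matrices). In the classification of classical Lie algebras, the special linear algebra sl(n+1) has type A_n; here n = 1, so the Dynkin diagram is a chain of 1 nodes with single edges (A_1). Hence the type is A_1.

type A_1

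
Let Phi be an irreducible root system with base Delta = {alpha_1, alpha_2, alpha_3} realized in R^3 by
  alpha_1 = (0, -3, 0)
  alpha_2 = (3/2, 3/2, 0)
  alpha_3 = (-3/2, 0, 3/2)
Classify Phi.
Compute the Cartan integers a_ij = 2(alpha_i, alpha_j)/(alpha_j, alpha_j); the resulting 3x3 Cartan matrix is
[[2, -2, 0], [-1, 2, -1], [0, -1, 2]].
The roots have two lengths (squared-length ratio 2:1); the short ones are alpha_{2,3}. The associated Dynkin diagram is a chain of 3 nodes with a double edge at one end; the terminal node there is the unique long simple root (C_3), so the type is C_3 (the algebra sp(6)).

C_3 (sp(6))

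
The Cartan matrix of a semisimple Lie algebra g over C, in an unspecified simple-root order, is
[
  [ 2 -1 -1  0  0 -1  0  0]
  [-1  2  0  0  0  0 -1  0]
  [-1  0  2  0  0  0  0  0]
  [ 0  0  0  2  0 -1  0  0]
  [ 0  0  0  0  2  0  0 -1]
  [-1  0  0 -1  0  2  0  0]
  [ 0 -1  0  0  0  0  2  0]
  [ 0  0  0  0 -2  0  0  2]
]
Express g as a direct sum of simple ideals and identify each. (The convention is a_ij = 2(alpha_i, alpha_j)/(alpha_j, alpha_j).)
type B_2 + type E_6

The diagram associated to this matrix has two connected components: the simple roots {alpha_5, alpha_8} form a chain of 2 nodes with a double edge at one end; the terminal node there is the unique short simple root (B_2), and {alpha_1, alpha_2, alpha_3, alpha_4, alpha_6, alpha_7} form a chain of 5 nodes with one extra node attached to the third node from one end (E_6). A semisimple Lie algebra decomposes uniquely as the direct sum of simple ideals, one per connected component of its Dynkin diagram, so g ≅ B_2 ⊕ E_6 (dimension 10 + 78 = 88).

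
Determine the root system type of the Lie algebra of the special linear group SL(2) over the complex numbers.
This is sl(2), which has dimension 2^2 - 1 = 3 and rank 2 - 1 = 1 (a Cartan subalgebra is the diagonal traceless matrices). In the classification of classical Lie algebras, the special linear algebra sl(n+1) has type A_n; here n = 1, so the Dynkin diagram is a chain of 1 nodes with single edges (A_1). Hence the type is A_1.

type A_1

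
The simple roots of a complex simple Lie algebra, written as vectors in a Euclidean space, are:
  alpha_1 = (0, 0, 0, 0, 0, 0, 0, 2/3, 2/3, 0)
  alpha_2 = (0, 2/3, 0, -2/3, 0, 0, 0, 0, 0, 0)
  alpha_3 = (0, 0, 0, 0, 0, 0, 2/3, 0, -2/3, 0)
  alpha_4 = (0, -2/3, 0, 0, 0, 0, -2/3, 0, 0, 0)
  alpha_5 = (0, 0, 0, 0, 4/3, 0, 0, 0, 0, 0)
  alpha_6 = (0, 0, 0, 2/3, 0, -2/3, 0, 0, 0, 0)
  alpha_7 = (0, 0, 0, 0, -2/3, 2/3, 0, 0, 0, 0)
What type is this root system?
C_7 (sp(14))

Compute the Cartan integers a_ij = 2(alpha_i, alpha_j)/(alpha_j, alpha_j); the resulting 7x7 Cartan matrix is
[[2, 0, -1, 0, 0, 0, 0], [0, 2, 0, -1, 0, -1, 0], [-1, 0, 2, -1, 0, 0, 0], [0, -1, -1, 2, 0, 0, 0], [0, 0, 0, 0, 2, 0, -2], [0, -1, 0, 0, 0, 2, -1], [0, 0, 0, 0, -1, -1, 2]].
The roots have two lengths (squared-length ratio 2:1); the short ones are alpha_{1,2,3,4,6,7}. The associated Dynkin diagram is a chain of 7 nodes with a double edge at one end; the terminal node there is the unique long simple root (C_7), so the type is C_7 (the algebra sp(14)).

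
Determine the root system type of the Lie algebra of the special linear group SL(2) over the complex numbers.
This is sl(2), which has dimension 2^2 - 1 = 3 and rank 2 - 1 = 1 (a Cartan subalgebra is the diagonal traceless matrices). In the classification of classical Lie algebras, the special linear algebra sl(n+1) has type A_n; here n = 1, so the Dynkin diagram is a chain of 1 nodes with single edges (A_1). Hence the type is A_1.

A1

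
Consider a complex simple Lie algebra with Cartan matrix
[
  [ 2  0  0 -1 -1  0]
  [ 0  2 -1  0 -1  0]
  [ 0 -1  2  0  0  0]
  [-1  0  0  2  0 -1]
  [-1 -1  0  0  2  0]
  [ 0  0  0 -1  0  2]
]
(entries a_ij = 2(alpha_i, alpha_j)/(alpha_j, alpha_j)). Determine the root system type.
type A_6

The matrix has rank 6 with 2's on the diagonal. Reading the off-diagonal entries as Dynkin edges (a single edge where a_ij = a_ji = -1; a double or triple edge where a_ij * a_ji = 2 or 3), the diagram is a chain of 6 nodes with single edges (A_6). One simple-root ordering that puts it in standard form is (alpha_3, alpha_2, alpha_5, alpha_1, alpha_4, alpha_6). So the algebra is type A_6, i.e. sl(7).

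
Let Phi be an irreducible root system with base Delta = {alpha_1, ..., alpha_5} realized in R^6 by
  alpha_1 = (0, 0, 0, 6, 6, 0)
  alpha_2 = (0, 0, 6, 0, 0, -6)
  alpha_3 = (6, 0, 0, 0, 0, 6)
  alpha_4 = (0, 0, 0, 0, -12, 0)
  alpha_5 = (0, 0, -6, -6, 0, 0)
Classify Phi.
C5

Compute the Cartan integers a_ij = 2(alpha_i, alpha_j)/(alpha_j, alpha_j); the resulting 5x5 Cartan matrix is
[[2, 0, 0, -1, -1], [0, 2, -1, 0, -1], [0, -1, 2, 0, 0], [-2, 0, 0, 2, 0], [-1, -1, 0, 0, 2]].
The roots have two lengths (squared-length ratio 2:1); the short ones are alpha_{1,2,3,5}. The associated Dynkin diagram is a chain of 5 nodes with a double edge at one end; the terminal node there is the unique long simple root (C_5), so the type is C_5 (the algebra sp(10)).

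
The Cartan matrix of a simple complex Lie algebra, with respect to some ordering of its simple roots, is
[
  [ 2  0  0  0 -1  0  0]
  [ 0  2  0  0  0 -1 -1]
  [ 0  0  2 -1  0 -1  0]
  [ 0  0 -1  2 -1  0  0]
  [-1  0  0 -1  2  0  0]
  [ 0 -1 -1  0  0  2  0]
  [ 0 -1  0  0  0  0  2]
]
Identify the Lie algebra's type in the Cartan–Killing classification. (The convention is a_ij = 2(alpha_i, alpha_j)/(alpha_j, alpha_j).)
type A_7

The matrix has rank 7 with 2's on the diagonal. Reading the off-diagonal entries as Dynkin edges (a single edge where a_ij = a_ji = -1; a double or triple edge where a_ij * a_ji = 2 or 3), the diagram is a chain of 7 nodes with single edges (A_7). One simple-root ordering that puts it in standard form is (alpha_7, alpha_2, alpha_6, alpha_3, alpha_4, alpha_5, alpha_1). So the algebra is type A_7, i.e. sl(8).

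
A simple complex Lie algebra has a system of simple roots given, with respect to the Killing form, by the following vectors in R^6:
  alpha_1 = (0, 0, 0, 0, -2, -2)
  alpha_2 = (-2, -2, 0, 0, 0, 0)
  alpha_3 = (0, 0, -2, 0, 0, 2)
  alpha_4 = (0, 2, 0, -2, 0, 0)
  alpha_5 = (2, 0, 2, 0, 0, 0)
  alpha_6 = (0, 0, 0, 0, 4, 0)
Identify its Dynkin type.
C_6 (sp(12))

Compute the Cartan integers a_ij = 2(alpha_i, alpha_j)/(alpha_j, alpha_j); the resulting 6x6 Cartan matrix is
[[2, 0, -1, 0, 0, -1], [0, 2, 0, -1, -1, 0], [-1, 0, 2, 0, -1, 0], [0, -1, 0, 2, 0, 0], [0, -1, -1, 0, 2, 0], [-2, 0, 0, 0, 0, 2]].
The roots have two lengths (squared-length ratio 2:1); the short ones are alpha_{1,2,3,4,5}. The associated Dynkin diagram is a chain of 6 nodes with a double edge at one end; the terminal node there is the unique long simple root (C_6), so the type is C_6 (the algebra sp(12)).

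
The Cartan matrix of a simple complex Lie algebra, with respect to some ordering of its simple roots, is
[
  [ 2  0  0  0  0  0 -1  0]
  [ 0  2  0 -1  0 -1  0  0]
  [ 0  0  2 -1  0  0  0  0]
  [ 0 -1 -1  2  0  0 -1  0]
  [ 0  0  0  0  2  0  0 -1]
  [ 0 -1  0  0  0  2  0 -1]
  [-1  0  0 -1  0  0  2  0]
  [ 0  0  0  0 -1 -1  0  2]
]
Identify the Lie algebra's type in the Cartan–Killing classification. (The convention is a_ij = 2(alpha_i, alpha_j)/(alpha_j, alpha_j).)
E_8

The matrix has rank 8 with 2's on the diagonal. Reading the off-diagonal entries as Dynkin edges (a single edge where a_ij = a_ji = -1; a double or triple edge where a_ij * a_ji = 2 or 3), the diagram is a chain of 7 nodes with one extra node attached to the third node from one end (E_8). One simple-root ordering that puts it in standard form is (alpha_1, alpha_3, alpha_7, alpha_4, alpha_2, alpha_6, alpha_8, alpha_5). So the algebra is type E_8.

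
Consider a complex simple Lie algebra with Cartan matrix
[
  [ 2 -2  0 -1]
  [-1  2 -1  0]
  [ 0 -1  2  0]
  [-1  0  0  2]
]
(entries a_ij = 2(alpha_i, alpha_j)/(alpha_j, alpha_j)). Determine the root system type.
The matrix has rank 4 with 2's on the diagonal. Reading the off-diagonal entries as Dynkin edges (a single edge where a_ij = a_ji = -1; a double or triple edge where a_ij * a_ji = 2 or 3), the diagram is a chain of 4 nodes with a double edge between the middle two (F_4). One simple-root ordering that puts it in standard form is (alpha_4, alpha_1, alpha_2, alpha_3). So the algebra is type F_4.

F4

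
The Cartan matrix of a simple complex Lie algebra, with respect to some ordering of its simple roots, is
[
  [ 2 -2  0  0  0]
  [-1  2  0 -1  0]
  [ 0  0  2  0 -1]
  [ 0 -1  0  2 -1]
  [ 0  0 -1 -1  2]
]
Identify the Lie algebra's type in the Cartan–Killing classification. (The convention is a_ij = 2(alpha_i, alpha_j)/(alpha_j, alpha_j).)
C5

The matrix has rank 5 with 2's on the diagonal. Reading the off-diagonal entries as Dynkin edges (a single edge where a_ij = a_ji = -1; a double or triple edge where a_ij * a_ji = 2 or 3), the diagram is a chain of 5 nodes with a double edge at one end; the terminal node there is the unique long simple root (C_5). One simple-root ordering that puts it in standard form is (alpha_3, alpha_5, alpha_4, alpha_2, alpha_1). So the algebra is type C_5, i.e. sp(10).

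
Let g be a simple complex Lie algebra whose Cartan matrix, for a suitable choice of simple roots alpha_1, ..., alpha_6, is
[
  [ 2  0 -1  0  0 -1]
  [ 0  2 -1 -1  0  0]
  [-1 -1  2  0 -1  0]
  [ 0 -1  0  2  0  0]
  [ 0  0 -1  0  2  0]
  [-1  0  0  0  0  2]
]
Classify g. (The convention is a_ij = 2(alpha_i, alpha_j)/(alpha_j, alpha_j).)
The matrix has rank 6 with 2's on the diagonal. Reading the off-diagonal entries as Dynkin edges (a single edge where a_ij = a_ji = -1; a double or triple edge where a_ij * a_ji = 2 or 3), the diagram is a chain of 5 nodes with one extra node attached to the third node from one end (E_6). One simple-root ordering that puts it in standard form is (alpha_6, alpha_5, alpha_1, alpha_3, alpha_2, alpha_4). So the algebra is type E_6.

E_6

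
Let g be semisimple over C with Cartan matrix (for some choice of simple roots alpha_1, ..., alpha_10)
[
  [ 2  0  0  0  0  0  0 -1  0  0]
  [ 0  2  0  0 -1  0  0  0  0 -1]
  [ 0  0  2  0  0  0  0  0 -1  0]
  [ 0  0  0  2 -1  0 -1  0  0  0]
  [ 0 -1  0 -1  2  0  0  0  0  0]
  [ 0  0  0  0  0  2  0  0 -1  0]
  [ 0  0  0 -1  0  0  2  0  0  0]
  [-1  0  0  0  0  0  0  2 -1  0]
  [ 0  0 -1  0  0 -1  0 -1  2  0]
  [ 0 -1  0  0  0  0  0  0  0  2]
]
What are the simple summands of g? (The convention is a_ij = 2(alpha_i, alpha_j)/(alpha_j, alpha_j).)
The diagram associated to this matrix has two connected components: the simple roots {alpha_2, alpha_4, alpha_5, alpha_7, alpha_10} form a chain of 5 nodes with single edges (A_5), and {alpha_1, alpha_3, alpha_6, alpha_8, alpha_9} form a chain of 3 nodes with a fork of two nodes at one end (D_5). A semisimple Lie algebra decomposes uniquely as the direct sum of simple ideals, one per connected component of its Dynkin diagram, so g ≅ A_5 ⊕ D_5 (dimension 35 + 45 = 80).

A_5 ⊕ D_5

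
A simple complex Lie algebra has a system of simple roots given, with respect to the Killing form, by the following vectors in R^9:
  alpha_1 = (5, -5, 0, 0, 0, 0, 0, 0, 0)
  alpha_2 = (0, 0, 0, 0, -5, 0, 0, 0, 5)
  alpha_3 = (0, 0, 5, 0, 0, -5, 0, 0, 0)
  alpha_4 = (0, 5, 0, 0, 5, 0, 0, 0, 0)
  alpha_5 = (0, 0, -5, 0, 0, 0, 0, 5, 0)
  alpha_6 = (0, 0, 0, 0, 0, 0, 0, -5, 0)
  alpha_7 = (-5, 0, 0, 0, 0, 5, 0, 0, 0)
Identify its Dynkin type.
B_7 (so(15))

Compute the Cartan integers a_ij = 2(alpha_i, alpha_j)/(alpha_j, alpha_j); the resulting 7x7 Cartan matrix is
[[2, 0, 0, -1, 0, 0, -1], [0, 2, 0, -1, 0, 0, 0], [0, 0, 2, 0, -1, 0, -1], [-1, -1, 0, 2, 0, 0, 0], [0, 0, -1, 0, 2, -2, 0], [0, 0, 0, 0, -1, 2, 0], [-1, 0, -1, 0, 0, 0, 2]].
The roots have two lengths (squared-length ratio 2:1); the short ones are alpha_{6}. The associated Dynkin diagram is a chain of 7 nodes with a double edge at one end; the terminal node there is the unique short simple root (B_7), so the type is B_7 (the algebra so(15)).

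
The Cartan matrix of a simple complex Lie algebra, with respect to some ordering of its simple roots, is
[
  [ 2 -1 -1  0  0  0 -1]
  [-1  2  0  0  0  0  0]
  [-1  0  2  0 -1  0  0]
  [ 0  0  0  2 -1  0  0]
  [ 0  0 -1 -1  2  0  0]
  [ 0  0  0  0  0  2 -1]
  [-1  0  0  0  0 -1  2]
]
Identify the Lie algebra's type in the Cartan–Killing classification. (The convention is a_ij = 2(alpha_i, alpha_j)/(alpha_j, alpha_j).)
The matrix has rank 7 with 2's on the diagonal. Reading the off-diagonal entries as Dynkin edges (a single edge where a_ij = a_ji = -1; a double or triple edge where a_ij * a_ji = 2 or 3), the diagram is a chain of 6 nodes with one extra node attached to the third node from one end (E_7). One simple-root ordering that puts it in standard form is (alpha_6, alpha_2, alpha_7, alpha_1, alpha_3, alpha_5, alpha_4). So the algebra is type E_7.

E_7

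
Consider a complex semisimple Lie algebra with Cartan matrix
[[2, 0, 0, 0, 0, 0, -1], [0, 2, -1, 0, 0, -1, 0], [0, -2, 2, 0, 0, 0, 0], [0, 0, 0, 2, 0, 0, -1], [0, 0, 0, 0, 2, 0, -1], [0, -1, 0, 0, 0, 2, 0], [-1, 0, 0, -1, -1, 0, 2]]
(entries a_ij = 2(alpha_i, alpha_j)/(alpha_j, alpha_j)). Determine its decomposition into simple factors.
C_3 (sp(6)) ⊕ D_4 (so(8))

The diagram associated to this matrix has two connected components: the simple roots {alpha_2, alpha_3, alpha_6} form a chain of 3 nodes with a double edge at one end; the terminal node there is the unique long simple root (C_3), and {alpha_1, alpha_4, alpha_5, alpha_7} form a chain of 2 nodes with a fork of two nodes at one end (D_4). A semisimple Lie algebra decomposes uniquely as the direct sum of simple ideals, one per connected component of its Dynkin diagram, so g ≅ C_3 ⊕ D_4 (dimension 21 + 28 = 49).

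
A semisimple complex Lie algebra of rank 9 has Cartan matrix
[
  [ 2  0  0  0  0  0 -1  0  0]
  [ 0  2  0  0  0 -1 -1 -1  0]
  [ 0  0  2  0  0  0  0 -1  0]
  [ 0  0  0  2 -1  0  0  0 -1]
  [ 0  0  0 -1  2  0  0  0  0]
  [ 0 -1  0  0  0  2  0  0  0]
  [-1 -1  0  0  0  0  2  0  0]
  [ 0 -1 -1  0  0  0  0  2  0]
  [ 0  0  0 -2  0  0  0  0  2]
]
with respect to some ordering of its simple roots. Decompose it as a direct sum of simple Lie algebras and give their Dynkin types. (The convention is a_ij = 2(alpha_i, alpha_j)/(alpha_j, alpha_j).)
C3 + E6

The diagram associated to this matrix has two connected components: the simple roots {alpha_4, alpha_5, alpha_9} form a chain of 3 nodes with a double edge at one end; the terminal node there is the unique long simple root (C_3), and {alpha_1, alpha_2, alpha_3, alpha_6, alpha_7, alpha_8} form a chain of 5 nodes with one extra node attached to the third node from one end (E_6). A semisimple Lie algebra decomposes uniquely as the direct sum of simple ideals, one per connected component of its Dynkin diagram, so g ≅ C_3 ⊕ E_6 (dimension 21 + 78 = 99).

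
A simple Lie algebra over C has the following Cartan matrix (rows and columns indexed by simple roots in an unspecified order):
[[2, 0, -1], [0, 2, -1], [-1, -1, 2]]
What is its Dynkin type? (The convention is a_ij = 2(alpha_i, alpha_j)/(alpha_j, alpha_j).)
A3

The matrix has rank 3 with 2's on the diagonal. Reading the off-diagonal entries as Dynkin edges (a single edge where a_ij = a_ji = -1; a double or triple edge where a_ij * a_ji = 2 or 3), the diagram is a chain of 3 nodes with single edges (A_3). One simple-root ordering that puts it in standard form is (alpha_1, alpha_3, alpha_2). So the algebra is type A_3, i.e. sl(4).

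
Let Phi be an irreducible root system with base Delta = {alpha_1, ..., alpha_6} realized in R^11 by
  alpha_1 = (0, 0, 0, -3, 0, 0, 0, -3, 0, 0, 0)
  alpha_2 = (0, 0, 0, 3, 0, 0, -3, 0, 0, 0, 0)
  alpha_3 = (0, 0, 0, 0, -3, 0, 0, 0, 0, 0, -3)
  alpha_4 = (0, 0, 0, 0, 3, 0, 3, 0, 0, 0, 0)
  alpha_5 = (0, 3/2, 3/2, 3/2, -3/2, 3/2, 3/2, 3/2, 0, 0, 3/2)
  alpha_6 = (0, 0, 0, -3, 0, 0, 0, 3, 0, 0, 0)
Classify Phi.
Compute the Cartan integers a_ij = 2(alpha_i, alpha_j)/(alpha_j, alpha_j); the resulting 6x6 Cartan matrix is
[[2, -1, 0, 0, -1, 0], [-1, 2, 0, -1, 0, -1], [0, 0, 2, -1, 0, 0], [0, -1, -1, 2, 0, 0], [-1, 0, 0, 0, 2, 0], [0, -1, 0, 0, 0, 2]].
All simple roots have the same length, so the diagram is simply laced. The associated Dynkin diagram is a chain of 5 nodes with one extra node attached to the third node from one end (E_6), so the type is E_6.

E6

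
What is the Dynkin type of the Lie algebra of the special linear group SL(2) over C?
This is sl(2), which has dimension 2^2 - 1 = 3 and rank 2 - 1 = 1 (a Cartan subalgebra is the diagonal traceless matrices). In the classification of classical Lie algebras, the special linear algebra sl(n+1) has type A_n; here n = 1, so the Dynkin diagram is a chain of 1 nodes with single edges (A_1). Hence the type is A_1.

A1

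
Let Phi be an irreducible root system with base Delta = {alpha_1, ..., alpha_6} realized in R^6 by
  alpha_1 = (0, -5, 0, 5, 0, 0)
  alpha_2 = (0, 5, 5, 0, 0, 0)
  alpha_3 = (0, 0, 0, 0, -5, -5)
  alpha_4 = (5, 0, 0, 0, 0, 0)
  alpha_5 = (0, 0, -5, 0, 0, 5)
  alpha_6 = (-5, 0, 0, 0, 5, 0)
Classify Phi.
Compute the Cartan integers a_ij = 2(alpha_i, alpha_j)/(alpha_j, alpha_j); the resulting 6x6 Cartan matrix is
[[2, -1, 0, 0, 0, 0], [-1, 2, 0, 0, -1, 0], [0, 0, 2, 0, -1, -1], [0, 0, 0, 2, 0, -1], [0, -1, -1, 0, 2, 0], [0, 0, -1, -2, 0, 2]].
The roots have two lengths (squared-length ratio 2:1); the short ones are alpha_{4}. The associated Dynkin diagram is a chain of 6 nodes with a double edge at one end; the terminal node there is the unique short simple root (B_6), so the type is B_6 (the algebra so(13)).

B_6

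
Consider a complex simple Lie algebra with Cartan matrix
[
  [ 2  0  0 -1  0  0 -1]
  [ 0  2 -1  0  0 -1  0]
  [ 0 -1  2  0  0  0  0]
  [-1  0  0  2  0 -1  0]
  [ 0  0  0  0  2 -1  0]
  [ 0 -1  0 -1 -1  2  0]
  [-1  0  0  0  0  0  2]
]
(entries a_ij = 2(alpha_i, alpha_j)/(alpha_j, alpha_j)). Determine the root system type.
The matrix has rank 7 with 2's on the diagonal. Reading the off-diagonal entries as Dynkin edges (a single edge where a_ij = a_ji = -1; a double or triple edge where a_ij * a_ji = 2 or 3), the diagram is a chain of 6 nodes with one extra node attached to the third node from one end (E_7). One simple-root ordering that puts it in standard form is (alpha_3, alpha_5, alpha_2, alpha_6, alpha_4, alpha_1, alpha_7). So the algebra is type E_7.

E7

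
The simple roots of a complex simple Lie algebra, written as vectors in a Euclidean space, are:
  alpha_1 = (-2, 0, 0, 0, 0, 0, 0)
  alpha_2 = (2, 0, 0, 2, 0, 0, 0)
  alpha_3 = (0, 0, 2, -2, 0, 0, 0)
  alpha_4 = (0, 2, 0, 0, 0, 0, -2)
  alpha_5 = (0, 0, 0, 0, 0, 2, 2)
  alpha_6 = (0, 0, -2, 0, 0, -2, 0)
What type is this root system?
Compute the Cartan integers a_ij = 2(alpha_i, alpha_j)/(alpha_j, alpha_j); the resulting 6x6 Cartan matrix is
[[2, -1, 0, 0, 0, 0], [-2, 2, -1, 0, 0, 0], [0, -1, 2, 0, 0, -1], [0, 0, 0, 2, -1, 0], [0, 0, 0, -1, 2, -1], [0, 0, -1, 0, -1, 2]].
The roots have two lengths (squared-length ratio 2:1); the short ones are alpha_{1}. The associated Dynkin diagram is a chain of 6 nodes with a double edge at one end; the terminal node there is the unique short simple root (B_6), so the type is B_6 (the algebra so(13)).

B_6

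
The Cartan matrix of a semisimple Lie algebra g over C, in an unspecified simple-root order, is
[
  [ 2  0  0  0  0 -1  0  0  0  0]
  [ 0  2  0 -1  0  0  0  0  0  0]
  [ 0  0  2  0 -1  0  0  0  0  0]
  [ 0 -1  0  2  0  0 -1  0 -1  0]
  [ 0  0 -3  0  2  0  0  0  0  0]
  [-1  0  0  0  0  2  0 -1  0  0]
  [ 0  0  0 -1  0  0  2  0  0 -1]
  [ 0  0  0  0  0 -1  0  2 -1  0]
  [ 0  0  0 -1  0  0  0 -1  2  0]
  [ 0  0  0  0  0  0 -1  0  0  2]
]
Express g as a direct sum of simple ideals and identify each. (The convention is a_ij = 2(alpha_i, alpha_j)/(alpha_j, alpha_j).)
E8 ⊕ G2

The diagram associated to this matrix has two connected components: the simple roots {alpha_1, alpha_2, alpha_4, alpha_6, alpha_7, alpha_8, alpha_9, alpha_10} form a chain of 7 nodes with one extra node attached to the third node from one end (E_8), and {alpha_3, alpha_5} form two nodes joined by a triple edge (G_2). A semisimple Lie algebra decomposes uniquely as the direct sum of simple ideals, one per connected component of its Dynkin diagram, so g ≅ E_8 ⊕ G_2 (dimension 248 + 14 = 262).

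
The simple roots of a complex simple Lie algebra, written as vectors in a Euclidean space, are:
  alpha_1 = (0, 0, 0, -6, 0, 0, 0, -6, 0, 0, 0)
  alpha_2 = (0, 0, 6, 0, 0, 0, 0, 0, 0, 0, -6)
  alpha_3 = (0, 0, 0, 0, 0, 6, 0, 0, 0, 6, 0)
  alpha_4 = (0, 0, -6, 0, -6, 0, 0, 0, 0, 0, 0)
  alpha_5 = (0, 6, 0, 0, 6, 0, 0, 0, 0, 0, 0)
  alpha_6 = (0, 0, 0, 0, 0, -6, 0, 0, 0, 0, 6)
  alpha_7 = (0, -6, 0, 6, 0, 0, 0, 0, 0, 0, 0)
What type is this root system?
A7

Compute the Cartan integers a_ij = 2(alpha_i, alpha_j)/(alpha_j, alpha_j); the resulting 7x7 Cartan matrix is
[[2, 0, 0, 0, 0, 0, -1], [0, 2, 0, -1, 0, -1, 0], [0, 0, 2, 0, 0, -1, 0], [0, -1, 0, 2, -1, 0, 0], [0, 0, 0, -1, 2, 0, -1], [0, -1, -1, 0, 0, 2, 0], [-1, 0, 0, 0, -1, 0, 2]].
All simple roots have the same length, so the diagram is simply laced. The associated Dynkin diagram is a chain of 7 nodes with single edges (A_7), so the type is A_7 (the algebra sl(8)).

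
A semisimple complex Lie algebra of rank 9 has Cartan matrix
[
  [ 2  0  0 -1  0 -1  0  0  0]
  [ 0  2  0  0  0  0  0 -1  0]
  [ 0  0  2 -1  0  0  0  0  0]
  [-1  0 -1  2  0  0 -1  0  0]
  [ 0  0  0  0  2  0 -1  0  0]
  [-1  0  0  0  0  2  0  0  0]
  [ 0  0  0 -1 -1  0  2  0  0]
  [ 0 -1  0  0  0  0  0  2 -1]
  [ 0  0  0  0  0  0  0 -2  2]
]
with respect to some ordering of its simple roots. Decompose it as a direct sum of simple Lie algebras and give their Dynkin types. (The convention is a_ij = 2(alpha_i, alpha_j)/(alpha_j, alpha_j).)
The diagram associated to this matrix has two connected components: the simple roots {alpha_2, alpha_8, alpha_9} form a chain of 3 nodes with a double edge at one end; the terminal node there is the unique long simple root (C_3), and {alpha_1, alpha_3, alpha_4, alpha_5, alpha_6, alpha_7} form a chain of 5 nodes with one extra node attached to the third node from one end (E_6). A semisimple Lie algebra decomposes uniquely as the direct sum of simple ideals, one per connected component of its Dynkin diagram, so g ≅ C_3 ⊕ E_6 (dimension 21 + 78 = 99).

C3 + E6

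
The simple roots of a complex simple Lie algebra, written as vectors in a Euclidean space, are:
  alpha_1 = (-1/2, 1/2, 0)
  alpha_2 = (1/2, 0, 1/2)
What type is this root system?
A_2 (sl(3))

Compute the Cartan integers a_ij = 2(alpha_i, alpha_j)/(alpha_j, alpha_j); the resulting 2x2 Cartan matrix is
[[2, -1], [-1, 2]].
All simple roots have the same length, so the diagram is simply laced. The associated Dynkin diagram is a chain of 2 nodes with single edges (A_2), so the type is A_2 (the algebra sl(3)).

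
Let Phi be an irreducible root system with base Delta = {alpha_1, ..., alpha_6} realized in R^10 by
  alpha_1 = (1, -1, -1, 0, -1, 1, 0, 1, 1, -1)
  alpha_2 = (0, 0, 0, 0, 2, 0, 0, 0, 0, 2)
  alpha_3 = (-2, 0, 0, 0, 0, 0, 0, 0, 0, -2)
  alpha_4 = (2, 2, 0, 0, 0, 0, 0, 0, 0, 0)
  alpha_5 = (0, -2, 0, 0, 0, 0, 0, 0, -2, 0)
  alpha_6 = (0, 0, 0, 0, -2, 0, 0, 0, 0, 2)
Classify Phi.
Compute the Cartan integers a_ij = 2(alpha_i, alpha_j)/(alpha_j, alpha_j); the resulting 6x6 Cartan matrix is
[[2, -1, 0, 0, 0, 0], [-1, 2, -1, 0, 0, 0], [0, -1, 2, -1, 0, -1], [0, 0, -1, 2, -1, 0], [0, 0, 0, -1, 2, 0], [0, 0, -1, 0, 0, 2]].
All simple roots have the same length, so the diagram is simply laced. The associated Dynkin diagram is a chain of 5 nodes with one extra node attached to the third node from one end (E_6), so the type is E_6.

E6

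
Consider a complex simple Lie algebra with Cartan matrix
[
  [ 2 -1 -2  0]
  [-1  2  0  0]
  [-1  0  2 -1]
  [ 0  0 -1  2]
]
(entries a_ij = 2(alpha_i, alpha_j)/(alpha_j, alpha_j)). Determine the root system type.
F_4

The matrix has rank 4 with 2's on the diagonal. Reading the off-diagonal entries as Dynkin edges (a single edge where a_ij = a_ji = -1; a double or triple edge where a_ij * a_ji = 2 or 3), the diagram is a chain of 4 nodes with a double edge between the middle two (F_4). One simple-root ordering that puts it in standard form is (alpha_2, alpha_1, alpha_3, alpha_4). So the algebra is type F_4.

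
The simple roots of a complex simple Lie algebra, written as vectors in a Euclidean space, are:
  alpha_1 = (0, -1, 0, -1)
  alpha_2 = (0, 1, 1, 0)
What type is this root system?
Compute the Cartan integers a_ij = 2(alpha_i, alpha_j)/(alpha_j, alpha_j); the resulting 2x2 Cartan matrix is
[[2, -1], [-1, 2]].
All simple roots have the same length, so the diagram is simply laced. The associated Dynkin diagram is a chain of 2 nodes with single edges (A_2), so the type is A_2 (the algebra sl(3)).

type A_2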